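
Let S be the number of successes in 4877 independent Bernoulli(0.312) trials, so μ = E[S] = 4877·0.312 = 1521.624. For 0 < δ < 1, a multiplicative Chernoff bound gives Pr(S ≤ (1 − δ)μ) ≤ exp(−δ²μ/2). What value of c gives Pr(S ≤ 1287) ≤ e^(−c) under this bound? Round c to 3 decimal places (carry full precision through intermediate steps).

Write 1287 = (1 − δ)μ, so δ = 1 − 1287/1521.624 = 0.1541932…
Then the exponent is δ²μ/2 = (μ − 1287)²/(2μ) = 18.088707.

18.089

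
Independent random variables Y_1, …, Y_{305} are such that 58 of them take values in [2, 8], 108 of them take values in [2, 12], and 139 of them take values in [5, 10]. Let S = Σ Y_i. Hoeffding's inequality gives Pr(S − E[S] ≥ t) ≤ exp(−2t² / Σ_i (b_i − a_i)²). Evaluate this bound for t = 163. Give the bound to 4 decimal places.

Σ(b_i − a_i)² = 58·6² + 108·10² + 139·5² = 16363.
Exponent = 2·163² / 16363 = 3.24745.
Bound = exp(−3.24745) = 0.03887.

0.0389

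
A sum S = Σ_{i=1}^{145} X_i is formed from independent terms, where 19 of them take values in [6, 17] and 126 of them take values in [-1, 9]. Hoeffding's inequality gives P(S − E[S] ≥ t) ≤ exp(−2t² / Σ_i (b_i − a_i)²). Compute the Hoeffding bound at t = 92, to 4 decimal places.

0.3210

Σ(b_i − a_i)² = 19·11² + 126·10² = 14899.
Exponent = 2·92² / 14899 = 1.13618.
Bound = exp(−1.13618) = 0.32104.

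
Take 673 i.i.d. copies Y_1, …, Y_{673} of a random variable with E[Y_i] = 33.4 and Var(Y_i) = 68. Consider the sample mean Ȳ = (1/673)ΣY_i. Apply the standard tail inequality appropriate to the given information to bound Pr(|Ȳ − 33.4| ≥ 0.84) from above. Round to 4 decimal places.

0.1432

With mean and variance of each term known, Chebyshev's inequality bounds the deviation of the sum (or sample mean).
Var(Ȳ) = Var(Y_i)/n = 68/673 = 0.10104.
Chebyshev: Pr(|Ȳ − 33.4| ≥ 0.84) ≤ Var(Ȳ)/(0.84)² = 68/(673·0.84²) = 0.1432.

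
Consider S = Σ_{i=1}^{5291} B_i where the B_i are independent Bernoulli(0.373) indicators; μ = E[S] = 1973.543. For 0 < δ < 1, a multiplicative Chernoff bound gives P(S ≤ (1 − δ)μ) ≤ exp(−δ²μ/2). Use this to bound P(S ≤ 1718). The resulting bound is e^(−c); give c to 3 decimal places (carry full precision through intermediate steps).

16.544

Write 1718 = (1 − δ)μ, so δ = 1 − 1718/1973.543 = 0.1294844…
Then the exponent is δ²μ/2 = (μ − 1718)²/(2μ) = 16.544414.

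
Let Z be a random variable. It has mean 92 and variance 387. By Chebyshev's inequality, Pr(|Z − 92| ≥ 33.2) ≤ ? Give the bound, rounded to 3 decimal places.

Chebyshev: Pr(|Z − μ| ≥ t) ≤ Var(Z)/t².
Bound = 387 / 1102.24 = 0.3511.

0.351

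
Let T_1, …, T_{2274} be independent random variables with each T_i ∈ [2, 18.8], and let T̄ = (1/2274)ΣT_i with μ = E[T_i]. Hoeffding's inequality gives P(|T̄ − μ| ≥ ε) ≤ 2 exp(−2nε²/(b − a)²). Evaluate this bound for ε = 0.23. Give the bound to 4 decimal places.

0.8528

Exponent: 2nε²/(b − a)² = 2·2274·0.23² / 16.8² = 0.85243.
Bound = 2·exp(−0.85243) = 0.85276.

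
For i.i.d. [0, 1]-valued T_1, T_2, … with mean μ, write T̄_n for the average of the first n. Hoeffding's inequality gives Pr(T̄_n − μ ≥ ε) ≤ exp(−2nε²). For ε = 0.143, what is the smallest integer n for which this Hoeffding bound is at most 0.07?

Require exp(−2nε²) ≤ 0.07, i.e. 2nε² ≥ ln(1/0.07) = 2.659260.
So n ≥ 2.659260 / (2·0.143²) = 65.022.
The smallest integer n is 66.

66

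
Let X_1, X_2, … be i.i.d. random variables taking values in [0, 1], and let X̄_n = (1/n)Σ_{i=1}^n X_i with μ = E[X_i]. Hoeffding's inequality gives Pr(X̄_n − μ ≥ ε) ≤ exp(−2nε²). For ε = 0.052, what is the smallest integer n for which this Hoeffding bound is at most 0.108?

412

Require exp(−2nε²) ≤ 0.108, i.e. 2nε² ≥ ln(1/0.108) = 2.225624.
So n ≥ 2.225624 / (2·0.052²) = 411.543.
The smallest integer n is 412.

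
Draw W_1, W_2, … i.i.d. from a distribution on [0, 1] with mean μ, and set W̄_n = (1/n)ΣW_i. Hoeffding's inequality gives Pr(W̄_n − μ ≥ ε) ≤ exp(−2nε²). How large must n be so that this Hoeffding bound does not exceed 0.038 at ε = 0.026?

2419

Require exp(−2nε²) ≤ 0.038, i.e. 2nε² ≥ ln(1/0.038) = 3.270169.
So n ≥ 3.270169 / (2·0.026²) = 2418.764.
The smallest integer n is 2419.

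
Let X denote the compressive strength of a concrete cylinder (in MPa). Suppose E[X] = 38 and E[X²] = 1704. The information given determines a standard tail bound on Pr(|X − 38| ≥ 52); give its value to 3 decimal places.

The first two moments determine the variance, so Chebyshev's inequality is the sharpest standard bound available.
Var(X) = E[X²] − (E[X])² = 1704 − 1444 = 260.
Chebyshev's inequality: Pr(|X − μ| ≥ t) ≤ Var(X)/t² = 260/2704 = 0.0962.

0.096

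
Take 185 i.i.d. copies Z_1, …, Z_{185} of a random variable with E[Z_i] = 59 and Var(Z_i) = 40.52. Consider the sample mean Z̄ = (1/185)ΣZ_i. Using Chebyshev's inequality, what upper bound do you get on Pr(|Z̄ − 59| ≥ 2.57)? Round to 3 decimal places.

0.033

Var(Z̄) = Var(Z_i)/n = 40.52/185 = 0.21903.
Chebyshev: Pr(|Z̄ − 59| ≥ 2.57) ≤ Var(Z̄)/(2.57)² = 40.52/(185·2.57²) = 0.0332.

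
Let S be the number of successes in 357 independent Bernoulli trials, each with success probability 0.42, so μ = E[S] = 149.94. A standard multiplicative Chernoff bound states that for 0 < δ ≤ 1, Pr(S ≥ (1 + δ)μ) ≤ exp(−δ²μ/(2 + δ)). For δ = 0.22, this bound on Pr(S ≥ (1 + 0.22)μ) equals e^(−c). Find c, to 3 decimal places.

c = δ²μ/(2 + δ) = 0.22²·149.94/(2 + 0.22) = 3.2690.

3.269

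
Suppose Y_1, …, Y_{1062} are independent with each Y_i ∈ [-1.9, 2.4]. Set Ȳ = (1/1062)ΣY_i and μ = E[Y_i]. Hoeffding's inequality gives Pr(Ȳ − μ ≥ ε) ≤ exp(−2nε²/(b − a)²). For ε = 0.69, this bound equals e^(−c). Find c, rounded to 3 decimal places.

c = 2nε²/(b − a)² = 2·1062·0.69² / 4.3² = 54.6910.

54.691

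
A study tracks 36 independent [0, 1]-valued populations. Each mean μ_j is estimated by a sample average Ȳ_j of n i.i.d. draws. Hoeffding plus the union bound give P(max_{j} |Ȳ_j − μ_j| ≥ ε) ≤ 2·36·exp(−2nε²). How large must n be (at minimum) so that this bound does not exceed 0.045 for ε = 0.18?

Need 2·36·exp(−2nε²) ≤ 0.045, i.e. exp(−2nε²) ≤ 0.045/72.
So 2nε² ≥ ln(72/0.045) = 7.377759.
Hence n ≥ 7.377759/(2·0.18²) = 113.854.
The smallest integer n is 114.

114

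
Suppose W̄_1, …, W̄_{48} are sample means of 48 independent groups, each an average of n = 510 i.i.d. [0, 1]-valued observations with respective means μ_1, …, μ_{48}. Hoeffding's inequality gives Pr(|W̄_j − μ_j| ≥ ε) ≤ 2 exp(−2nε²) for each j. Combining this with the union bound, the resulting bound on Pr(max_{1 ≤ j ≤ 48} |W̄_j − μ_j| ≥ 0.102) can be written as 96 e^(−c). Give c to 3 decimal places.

Union bound over the 48 events: Pr(max_{1 ≤ j ≤ 48} |W̄_j − μ_j| ≥ 0.102) ≤ 48·2·exp(−2nε²) = 96 exp(−2·510·0.102²).
So c = 2·510·0.102² = 10.6121.

10.612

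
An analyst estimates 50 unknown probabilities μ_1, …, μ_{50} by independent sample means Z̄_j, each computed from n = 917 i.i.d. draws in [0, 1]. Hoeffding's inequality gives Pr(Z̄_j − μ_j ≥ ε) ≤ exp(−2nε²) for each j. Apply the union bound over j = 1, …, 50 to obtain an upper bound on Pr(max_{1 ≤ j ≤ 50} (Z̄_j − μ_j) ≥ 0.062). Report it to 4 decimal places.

Per-experiment Hoeffding bound: exp(−2·917·0.062²) = exp(−7.04990) = 0.0008675.
Union bound over 50 events: 50·0.0008675 = 0.04337.

0.0434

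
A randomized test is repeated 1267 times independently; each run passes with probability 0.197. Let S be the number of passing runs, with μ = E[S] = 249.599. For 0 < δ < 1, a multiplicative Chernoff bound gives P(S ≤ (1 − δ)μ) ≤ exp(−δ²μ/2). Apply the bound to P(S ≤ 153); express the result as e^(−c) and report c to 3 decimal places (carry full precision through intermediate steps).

Write 153 = (1 − δ)μ, so δ = 1 − 153/249.599 = 0.3870168…
Then the exponent is δ²μ/2 = (μ − 153)²/(2μ) = 18.692717.

18.693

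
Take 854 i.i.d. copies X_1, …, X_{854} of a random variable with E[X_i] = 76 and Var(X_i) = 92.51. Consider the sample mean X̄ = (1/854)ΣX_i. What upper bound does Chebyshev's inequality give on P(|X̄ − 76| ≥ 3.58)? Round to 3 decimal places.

Var(X̄) = Var(X_i)/n = 92.51/854 = 0.10833.
Chebyshev: P(|X̄ − 76| ≥ 3.58) ≤ Var(X̄)/(3.58)² = 92.51/(854·3.58²) = 0.0085.

0.008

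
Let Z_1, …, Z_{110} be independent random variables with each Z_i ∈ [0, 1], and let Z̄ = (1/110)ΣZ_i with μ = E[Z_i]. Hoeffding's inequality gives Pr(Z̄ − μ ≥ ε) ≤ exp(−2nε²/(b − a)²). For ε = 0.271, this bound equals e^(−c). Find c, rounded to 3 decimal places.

c = 2nε²/(b − a)² = 2·110·0.271² / 1² = 16.1570.

16.157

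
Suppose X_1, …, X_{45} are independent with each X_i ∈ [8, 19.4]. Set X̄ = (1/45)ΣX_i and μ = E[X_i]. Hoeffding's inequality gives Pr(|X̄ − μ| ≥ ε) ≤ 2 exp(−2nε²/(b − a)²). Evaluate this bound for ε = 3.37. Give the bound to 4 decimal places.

Exponent: 2nε²/(b − a)² = 2·45·3.37² / 11.4² = 7.86489.
Bound = 2·exp(−7.86489) = 0.00077.

0.0008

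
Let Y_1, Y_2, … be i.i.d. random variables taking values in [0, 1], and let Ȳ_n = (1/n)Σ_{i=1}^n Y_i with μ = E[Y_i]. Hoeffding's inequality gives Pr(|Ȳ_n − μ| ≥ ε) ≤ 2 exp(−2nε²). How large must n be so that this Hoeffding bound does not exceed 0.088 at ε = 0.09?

193

Require 2·exp(−2nε²) ≤ 0.088, i.e. 2nε² ≥ ln(2/0.088) = 3.123566.
So n ≥ 3.123566 / (2·0.09²) = 192.813.
The smallest integer n is 193.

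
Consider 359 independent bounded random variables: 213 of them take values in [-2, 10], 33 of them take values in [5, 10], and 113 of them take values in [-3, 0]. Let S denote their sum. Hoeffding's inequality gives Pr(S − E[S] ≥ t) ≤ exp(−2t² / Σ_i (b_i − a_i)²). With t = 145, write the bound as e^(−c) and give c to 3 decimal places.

Σ(b_i − a_i)² = 213·12² + 33·5² + 113·3² = 32514.
c = 2t² / 32514 = 2·145² / 32514 = 1.2933.

1.293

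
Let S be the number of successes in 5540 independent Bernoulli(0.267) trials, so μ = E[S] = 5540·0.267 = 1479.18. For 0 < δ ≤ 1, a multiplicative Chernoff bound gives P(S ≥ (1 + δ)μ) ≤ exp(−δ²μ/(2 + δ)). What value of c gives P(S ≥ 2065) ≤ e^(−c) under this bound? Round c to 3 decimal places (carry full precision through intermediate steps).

Write 2065 = (1 + δ)μ, so δ = 2065/1479.18 − 1 = 0.3960438…
Then the exponent is δ²μ/(2 + δ) = (2065 − μ)² / (μ·(2 + δ)) = 96.830599.

96.831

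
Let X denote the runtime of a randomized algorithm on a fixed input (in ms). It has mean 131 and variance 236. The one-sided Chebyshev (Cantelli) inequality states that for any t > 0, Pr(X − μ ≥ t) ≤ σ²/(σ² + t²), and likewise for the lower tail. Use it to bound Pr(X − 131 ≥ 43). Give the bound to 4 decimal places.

Here σ² = 236 and t = 43, so σ² + t² = 2085.
Cantelli's bound: 236/2085 = 0.1132.

0.1132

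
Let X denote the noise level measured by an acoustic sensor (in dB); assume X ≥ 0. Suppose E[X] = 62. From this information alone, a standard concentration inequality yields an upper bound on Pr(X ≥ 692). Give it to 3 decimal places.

Only the mean of a non-negative variable is known, so Markov's inequality is the applicable tail bound.
Markov's inequality: for a non-negative random variable, Pr(X ≥ a) ≤ E[X]/a.
Here E[X] = 62 and a = 692, so the bound is 62/692 = 0.0896.

0.090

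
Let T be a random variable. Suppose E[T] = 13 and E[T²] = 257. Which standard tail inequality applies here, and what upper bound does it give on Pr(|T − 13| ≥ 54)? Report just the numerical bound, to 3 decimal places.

0.030

The first two moments determine the variance, so Chebyshev's inequality is the sharpest standard bound available.
Var(T) = E[T²] − (E[T])² = 257 − 169 = 88.
Chebyshev's inequality: Pr(|T − μ| ≥ t) ≤ Var(T)/t² = 88/2916 = 0.0302.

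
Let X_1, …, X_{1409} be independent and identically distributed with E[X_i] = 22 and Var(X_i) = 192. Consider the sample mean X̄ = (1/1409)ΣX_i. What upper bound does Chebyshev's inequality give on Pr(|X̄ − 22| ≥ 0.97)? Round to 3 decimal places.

0.145

Var(X̄) = Var(X_i)/n = 192/1409 = 0.13627.
Chebyshev: Pr(|X̄ − 22| ≥ 0.97) ≤ Var(X̄)/(0.97)² = 192/(1409·0.97²) = 0.1448.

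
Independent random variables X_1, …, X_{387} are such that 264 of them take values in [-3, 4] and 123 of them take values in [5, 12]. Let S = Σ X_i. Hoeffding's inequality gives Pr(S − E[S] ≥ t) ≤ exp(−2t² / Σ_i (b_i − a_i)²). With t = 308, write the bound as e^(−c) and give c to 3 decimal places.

Σ(b_i − a_i)² = 264·7² + 123·7² = 18963.
c = 2t² / 18963 = 2·308² / 18963 = 10.0052.

10.005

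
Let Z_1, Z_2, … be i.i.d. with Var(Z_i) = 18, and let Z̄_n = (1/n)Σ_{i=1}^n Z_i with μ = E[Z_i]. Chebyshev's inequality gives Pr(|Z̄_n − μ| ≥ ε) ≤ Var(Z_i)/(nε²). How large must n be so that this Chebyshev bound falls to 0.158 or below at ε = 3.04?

13

Require 18/(n·3.04²) ≤ 0.158, i.e. n ≥ 18/(0.158·3.04²) = 12.327.
The smallest integer n is 13.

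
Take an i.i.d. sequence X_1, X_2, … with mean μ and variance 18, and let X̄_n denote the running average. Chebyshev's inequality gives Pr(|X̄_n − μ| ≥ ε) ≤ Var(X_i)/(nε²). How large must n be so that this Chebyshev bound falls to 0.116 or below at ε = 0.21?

Require 18/(n·0.21²) ≤ 0.116, i.e. n ≥ 18/(0.116·0.21²) = 3518.649.
The smallest integer n is 3519.

3519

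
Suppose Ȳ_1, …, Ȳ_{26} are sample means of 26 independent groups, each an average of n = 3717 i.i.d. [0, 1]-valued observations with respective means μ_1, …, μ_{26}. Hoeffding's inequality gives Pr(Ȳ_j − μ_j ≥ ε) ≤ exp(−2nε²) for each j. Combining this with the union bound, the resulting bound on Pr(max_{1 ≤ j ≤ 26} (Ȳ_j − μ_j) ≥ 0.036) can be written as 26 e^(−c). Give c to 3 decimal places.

Union bound over the 26 events: Pr(max_{1 ≤ j ≤ 26} (Ȳ_j − μ_j) ≥ 0.036) ≤ 26·exp(−2nε²) = 26 exp(−2·3717·0.036²).
So c = 2·3717·0.036² = 9.6345.

9.634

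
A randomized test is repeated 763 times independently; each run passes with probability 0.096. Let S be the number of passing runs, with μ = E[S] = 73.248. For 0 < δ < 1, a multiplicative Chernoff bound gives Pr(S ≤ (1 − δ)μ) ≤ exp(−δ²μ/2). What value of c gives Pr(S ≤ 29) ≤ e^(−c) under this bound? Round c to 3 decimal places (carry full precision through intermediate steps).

13.365

Write 29 = (1 − δ)μ, so δ = 1 − 29/73.248 = 0.6040848…
Then the exponent is δ²μ/2 = (μ − 29)²/(2μ) = 13.364771.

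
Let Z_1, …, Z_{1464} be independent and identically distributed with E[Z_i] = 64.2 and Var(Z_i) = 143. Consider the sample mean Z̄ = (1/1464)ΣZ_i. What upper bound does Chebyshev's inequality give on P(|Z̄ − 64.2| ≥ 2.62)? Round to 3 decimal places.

0.014

Var(Z̄) = Var(Z_i)/n = 143/1464 = 0.097678.
Chebyshev: P(|Z̄ − 64.2| ≥ 2.62) ≤ Var(Z̄)/(2.62)² = 143/(1464·2.62²) = 0.0142.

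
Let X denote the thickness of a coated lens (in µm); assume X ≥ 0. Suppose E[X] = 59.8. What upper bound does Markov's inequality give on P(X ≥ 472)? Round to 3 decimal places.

Markov's inequality: for a non-negative random variable, P(X ≥ a) ≤ E[X]/a.
Here E[X] = 59.8 and a = 472, so the bound is 59.8/472 = 0.1267.

0.127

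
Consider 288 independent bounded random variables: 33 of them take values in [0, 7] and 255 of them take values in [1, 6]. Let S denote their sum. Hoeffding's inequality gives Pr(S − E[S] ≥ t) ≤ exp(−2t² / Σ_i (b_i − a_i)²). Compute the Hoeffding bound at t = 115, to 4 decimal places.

0.0365

Σ(b_i − a_i)² = 33·7² + 255·5² = 7992.
Exponent = 2·115² / 7992 = 3.30956.
Bound = exp(−3.30956) = 0.03653.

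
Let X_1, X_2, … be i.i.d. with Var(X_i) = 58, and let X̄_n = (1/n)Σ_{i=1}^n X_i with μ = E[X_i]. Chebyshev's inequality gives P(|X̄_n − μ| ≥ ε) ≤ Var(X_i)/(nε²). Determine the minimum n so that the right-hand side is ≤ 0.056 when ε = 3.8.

72

Require 58/(n·3.8²) ≤ 0.056, i.e. n ≥ 58/(0.056·3.8²) = 71.725.
The smallest integer n is 72.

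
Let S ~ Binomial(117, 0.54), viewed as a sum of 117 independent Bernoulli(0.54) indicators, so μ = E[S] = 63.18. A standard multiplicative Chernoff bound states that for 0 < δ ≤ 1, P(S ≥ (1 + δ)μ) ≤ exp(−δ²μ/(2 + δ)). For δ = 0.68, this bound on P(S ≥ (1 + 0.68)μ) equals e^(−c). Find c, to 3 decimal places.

10.901

c = δ²μ/(2 + δ) = 0.68²·63.18/(2 + 0.68) = 10.9009.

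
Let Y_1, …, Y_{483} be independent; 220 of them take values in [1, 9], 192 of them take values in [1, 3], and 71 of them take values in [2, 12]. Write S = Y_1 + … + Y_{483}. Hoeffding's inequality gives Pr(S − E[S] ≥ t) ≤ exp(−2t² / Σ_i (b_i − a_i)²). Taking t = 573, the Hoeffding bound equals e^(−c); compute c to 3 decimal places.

29.919

Σ(b_i − a_i)² = 220·8² + 192·2² + 71·10² = 21948.
c = 2t² / 21948 = 2·573² / 21948 = 29.9188.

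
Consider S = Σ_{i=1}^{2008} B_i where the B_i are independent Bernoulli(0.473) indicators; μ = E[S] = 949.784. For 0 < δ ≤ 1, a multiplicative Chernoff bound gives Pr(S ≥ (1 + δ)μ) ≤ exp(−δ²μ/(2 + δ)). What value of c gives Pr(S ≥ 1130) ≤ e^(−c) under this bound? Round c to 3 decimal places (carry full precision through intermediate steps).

15.616

Write 1130 = (1 + δ)μ, so δ = 1130/949.784 − 1 = 0.1897442…
Then the exponent is δ²μ/(2 + δ) = (1130 − μ)² / (μ·(2 + δ)) = 15.615952.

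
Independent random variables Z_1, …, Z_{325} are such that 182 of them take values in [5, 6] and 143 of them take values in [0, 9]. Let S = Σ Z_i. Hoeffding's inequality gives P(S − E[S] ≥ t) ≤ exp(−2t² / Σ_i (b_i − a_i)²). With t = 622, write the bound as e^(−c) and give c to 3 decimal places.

65.769

Σ(b_i − a_i)² = 182·1² + 143·9² = 11765.
c = 2t² / 11765 = 2·622² / 11765 = 65.7686.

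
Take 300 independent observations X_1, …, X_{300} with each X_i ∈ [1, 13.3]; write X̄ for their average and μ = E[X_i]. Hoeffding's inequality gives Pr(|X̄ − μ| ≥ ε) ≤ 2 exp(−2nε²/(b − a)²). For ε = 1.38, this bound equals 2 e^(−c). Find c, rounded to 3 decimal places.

7.553

c = 2nε²/(b − a)² = 2·300·1.38² / 12.3² = 7.5526.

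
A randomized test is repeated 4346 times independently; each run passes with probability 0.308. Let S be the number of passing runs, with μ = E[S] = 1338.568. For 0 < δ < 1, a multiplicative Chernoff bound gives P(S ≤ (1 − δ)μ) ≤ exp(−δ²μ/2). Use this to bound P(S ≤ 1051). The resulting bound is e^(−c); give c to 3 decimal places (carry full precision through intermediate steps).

Write 1051 = (1 − δ)μ, so δ = 1 − 1051/1338.568 = 0.2148326…
Then the exponent is δ²μ/2 = (μ − 1051)²/(2μ) = 30.889486.

30.889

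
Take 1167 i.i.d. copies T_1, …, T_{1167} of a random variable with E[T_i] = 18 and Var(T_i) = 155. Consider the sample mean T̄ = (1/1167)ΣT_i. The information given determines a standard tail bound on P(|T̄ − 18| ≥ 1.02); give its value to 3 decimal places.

With mean and variance of each term known, Chebyshev's inequality bounds the deviation of the sum (or sample mean).
Var(T̄) = Var(T_i)/n = 155/1167 = 0.13282.
Chebyshev: P(|T̄ − 18| ≥ 1.02) ≤ Var(T̄)/(1.02)² = 155/(1167·1.02²) = 0.1277.

0.128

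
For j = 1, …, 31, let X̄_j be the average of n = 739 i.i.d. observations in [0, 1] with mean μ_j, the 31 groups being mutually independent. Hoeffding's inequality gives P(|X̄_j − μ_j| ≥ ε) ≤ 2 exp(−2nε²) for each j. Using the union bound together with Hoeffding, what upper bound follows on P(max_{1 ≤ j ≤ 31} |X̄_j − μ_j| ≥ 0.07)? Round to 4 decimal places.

0.0444

Per-experiment Hoeffding bound: 2·exp(−2·739·0.07²) = 2·exp(−7.24220) = 0.0014315.
Union bound over 31 events: 31·0.0014315 = 0.04438.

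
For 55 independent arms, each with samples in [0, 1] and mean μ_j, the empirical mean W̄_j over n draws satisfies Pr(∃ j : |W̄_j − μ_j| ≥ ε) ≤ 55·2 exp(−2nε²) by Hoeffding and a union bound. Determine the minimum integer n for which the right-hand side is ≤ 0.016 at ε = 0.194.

Need 2·55·exp(−2nε²) ≤ 0.016, i.e. exp(−2nε²) ≤ 0.016/110.
So 2nε² ≥ ln(110/0.016) = 8.835647.
Hence n ≥ 8.835647/(2·0.194²) = 117.383.
The smallest integer n is 118.

118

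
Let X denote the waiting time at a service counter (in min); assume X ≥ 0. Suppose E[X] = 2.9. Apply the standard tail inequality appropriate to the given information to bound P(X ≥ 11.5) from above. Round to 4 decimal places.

Only the mean of a non-negative variable is known, so Markov's inequality is the applicable tail bound.
Markov's inequality: for a non-negative random variable, P(X ≥ a) ≤ E[X]/a.
Here E[X] = 2.9 and a = 11.5, so the bound is 2.9/11.5 = 0.2522.

0.2522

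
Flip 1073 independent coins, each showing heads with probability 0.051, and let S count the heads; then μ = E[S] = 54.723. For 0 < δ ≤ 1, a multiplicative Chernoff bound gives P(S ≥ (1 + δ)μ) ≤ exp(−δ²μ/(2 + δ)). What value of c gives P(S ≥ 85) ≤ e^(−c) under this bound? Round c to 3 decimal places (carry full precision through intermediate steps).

Write 85 = (1 + δ)μ, so δ = 85/54.723 − 1 = 0.5532774…
Then the exponent is δ²μ/(2 + δ) = (85 − μ)² / (μ·(2 + δ)) = 6.560815.

6.561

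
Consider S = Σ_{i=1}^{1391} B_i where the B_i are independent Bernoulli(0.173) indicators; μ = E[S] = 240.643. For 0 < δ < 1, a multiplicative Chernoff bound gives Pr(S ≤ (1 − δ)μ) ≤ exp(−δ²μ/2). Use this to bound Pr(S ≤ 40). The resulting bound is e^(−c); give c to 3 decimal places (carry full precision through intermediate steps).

Write 40 = (1 − δ)μ, so δ = 1 − 40/240.643 = 0.8337787…
Then the exponent is δ²μ/2 = (μ − 40)²/(2μ) = 83.645927.

83.646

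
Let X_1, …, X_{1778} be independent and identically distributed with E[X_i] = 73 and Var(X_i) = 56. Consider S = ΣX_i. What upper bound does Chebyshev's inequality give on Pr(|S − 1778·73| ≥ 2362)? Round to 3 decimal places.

0.018

Var(S) = n·Var(X_i) = 1778·56 = 99568.
Chebyshev: Pr(|S − 1778·73| ≥ 2362) ≤ Var(S)/2362² = 99568/5579044 = 0.0178.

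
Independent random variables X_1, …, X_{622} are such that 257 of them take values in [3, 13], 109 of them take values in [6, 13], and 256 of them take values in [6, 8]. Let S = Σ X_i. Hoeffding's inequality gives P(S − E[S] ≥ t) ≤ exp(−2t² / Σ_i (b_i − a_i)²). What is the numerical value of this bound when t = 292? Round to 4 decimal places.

Σ(b_i − a_i)² = 257·10² + 109·7² + 256·2² = 32065.
Exponent = 2·292² / 32065 = 5.31820.
Bound = exp(−5.31820) = 0.00490.

0.0049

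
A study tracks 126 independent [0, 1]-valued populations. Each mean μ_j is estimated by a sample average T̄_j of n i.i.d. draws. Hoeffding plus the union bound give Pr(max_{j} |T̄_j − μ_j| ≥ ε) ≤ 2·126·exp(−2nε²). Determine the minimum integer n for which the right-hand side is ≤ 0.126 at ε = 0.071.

Need 2·126·exp(−2nε²) ≤ 0.126, i.e. exp(−2nε²) ≤ 0.126/252.
So 2nε² ≥ ln(252/0.126) = 7.600902.
Hence n ≥ 7.600902/(2·0.071²) = 753.908.
The smallest integer n is 754.

754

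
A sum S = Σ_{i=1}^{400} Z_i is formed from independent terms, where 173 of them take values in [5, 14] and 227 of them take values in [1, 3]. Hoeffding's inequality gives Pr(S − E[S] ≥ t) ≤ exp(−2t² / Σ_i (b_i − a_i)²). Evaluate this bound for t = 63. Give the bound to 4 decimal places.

0.5874

Σ(b_i − a_i)² = 173·9² + 227·2² = 14921.
Exponent = 2·63² / 14921 = 0.53200.
Bound = exp(−0.53200) = 0.58743.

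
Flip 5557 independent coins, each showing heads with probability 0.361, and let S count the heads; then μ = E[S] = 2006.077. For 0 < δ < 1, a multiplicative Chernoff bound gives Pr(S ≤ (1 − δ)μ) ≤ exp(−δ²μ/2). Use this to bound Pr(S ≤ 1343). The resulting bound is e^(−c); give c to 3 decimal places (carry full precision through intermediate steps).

Write 1343 = (1 − δ)μ, so δ = 1 − 1343/2006.077 = 0.3305342…
Then the exponent is δ²μ/2 = (μ − 1343)²/(2μ) = 109.584804.

109.585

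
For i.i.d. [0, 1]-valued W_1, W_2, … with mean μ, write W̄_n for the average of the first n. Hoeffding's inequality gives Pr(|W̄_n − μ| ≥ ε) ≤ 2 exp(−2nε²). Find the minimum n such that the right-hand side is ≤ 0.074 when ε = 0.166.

Require 2·exp(−2nε²) ≤ 0.074, i.e. 2nε² ≥ ln(2/0.074) = 3.296837.
So n ≥ 3.296837 / (2·0.166²) = 59.821.
The smallest integer n is 60.

60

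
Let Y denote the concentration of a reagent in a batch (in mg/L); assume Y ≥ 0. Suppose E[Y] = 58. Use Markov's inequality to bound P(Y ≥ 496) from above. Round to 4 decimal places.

Markov's inequality: for a non-negative random variable, P(Y ≥ a) ≤ E[Y]/a.
Here E[Y] = 58 and a = 496, so the bound is 58/496 = 0.1169.

0.1169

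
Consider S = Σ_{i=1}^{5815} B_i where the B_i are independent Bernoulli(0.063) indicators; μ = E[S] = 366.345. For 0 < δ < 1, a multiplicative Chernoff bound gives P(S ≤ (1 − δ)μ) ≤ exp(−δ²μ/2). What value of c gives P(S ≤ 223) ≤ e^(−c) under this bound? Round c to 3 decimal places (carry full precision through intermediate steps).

28.044

Write 223 = (1 − δ)μ, so δ = 1 − 223/366.345 = 0.3912842…
Then the exponent is δ²μ/2 = (μ − 223)²/(2μ) = 28.044315.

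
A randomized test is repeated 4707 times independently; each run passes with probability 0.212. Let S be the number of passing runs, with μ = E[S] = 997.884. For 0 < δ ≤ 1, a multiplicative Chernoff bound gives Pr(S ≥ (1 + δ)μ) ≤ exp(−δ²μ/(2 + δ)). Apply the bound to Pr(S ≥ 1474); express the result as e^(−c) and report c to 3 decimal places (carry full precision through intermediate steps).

Write 1474 = (1 + δ)μ, so δ = 1474/997.884 − 1 = 0.4771256…
Then the exponent is δ²μ/(2 + δ) = (1474 − μ)² / (μ·(2 + δ)) = 91.705940.

91.706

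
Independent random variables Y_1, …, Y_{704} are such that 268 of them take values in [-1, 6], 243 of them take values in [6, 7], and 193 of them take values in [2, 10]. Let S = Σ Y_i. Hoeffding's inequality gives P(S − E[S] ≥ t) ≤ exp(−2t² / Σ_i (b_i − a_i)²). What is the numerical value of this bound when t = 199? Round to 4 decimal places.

0.0460

Σ(b_i − a_i)² = 268·7² + 243·1² + 193·8² = 25727.
Exponent = 2·199² / 25727 = 3.07856.
Bound = exp(−3.07856) = 0.04603.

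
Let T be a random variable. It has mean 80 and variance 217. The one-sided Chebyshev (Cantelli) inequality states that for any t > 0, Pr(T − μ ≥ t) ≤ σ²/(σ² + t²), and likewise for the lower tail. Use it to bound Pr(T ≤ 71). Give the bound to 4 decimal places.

0.7282

Here σ² = 217 and t = 9, so σ² + t² = 298.
Cantelli's bound: 217/298 = 0.7282.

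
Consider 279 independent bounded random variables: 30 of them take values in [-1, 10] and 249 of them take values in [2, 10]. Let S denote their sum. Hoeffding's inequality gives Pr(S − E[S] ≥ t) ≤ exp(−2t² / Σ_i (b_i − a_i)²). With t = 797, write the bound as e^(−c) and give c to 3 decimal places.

Σ(b_i − a_i)² = 30·11² + 249·8² = 19566.
c = 2t² / 19566 = 2·797² / 19566 = 64.9299.

64.930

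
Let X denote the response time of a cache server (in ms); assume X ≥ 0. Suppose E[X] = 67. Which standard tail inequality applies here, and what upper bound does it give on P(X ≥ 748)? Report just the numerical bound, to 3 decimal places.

0.090

Only the mean of a non-negative variable is known, so Markov's inequality is the applicable tail bound.
Markov's inequality: for a non-negative random variable, P(X ≥ a) ≤ E[X]/a.
Here E[X] = 67 and a = 748, so the bound is 67/748 = 0.0896.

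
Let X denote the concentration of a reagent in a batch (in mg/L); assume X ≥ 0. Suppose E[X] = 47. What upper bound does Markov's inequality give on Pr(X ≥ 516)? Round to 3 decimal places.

0.091

Markov's inequality: for a non-negative random variable, Pr(X ≥ a) ≤ E[X]/a.
Here E[X] = 47 and a = 516, so the bound is 47/516 = 0.0911.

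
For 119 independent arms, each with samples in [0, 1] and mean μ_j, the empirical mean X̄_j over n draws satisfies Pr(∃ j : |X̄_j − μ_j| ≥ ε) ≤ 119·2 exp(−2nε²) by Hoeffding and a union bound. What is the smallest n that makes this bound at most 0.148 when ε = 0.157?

Need 2·119·exp(−2nε²) ≤ 0.148, i.e. exp(−2nε²) ≤ 0.148/238.
So 2nε² ≥ ln(238/0.148) = 7.382814.
Hence n ≥ 7.382814/(2·0.157²) = 149.759.
The smallest integer n is 150.

150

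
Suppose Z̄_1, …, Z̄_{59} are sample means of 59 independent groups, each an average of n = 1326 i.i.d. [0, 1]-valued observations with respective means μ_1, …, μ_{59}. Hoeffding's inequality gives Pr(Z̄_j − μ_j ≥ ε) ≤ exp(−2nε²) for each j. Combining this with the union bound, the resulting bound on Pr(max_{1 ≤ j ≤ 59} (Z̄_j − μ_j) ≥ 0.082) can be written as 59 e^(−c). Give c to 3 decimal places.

17.832

Union bound over the 59 events: Pr(max_{1 ≤ j ≤ 59} (Z̄_j − μ_j) ≥ 0.082) ≤ 59·exp(−2nε²) = 59 exp(−2·1326·0.082²).
So c = 2·1326·0.082² = 17.8320.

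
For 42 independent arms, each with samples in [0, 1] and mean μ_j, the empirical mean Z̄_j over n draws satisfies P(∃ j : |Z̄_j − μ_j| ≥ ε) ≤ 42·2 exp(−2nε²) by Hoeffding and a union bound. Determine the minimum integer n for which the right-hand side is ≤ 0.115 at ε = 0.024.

Need 2·42·exp(−2nε²) ≤ 0.115, i.e. exp(−2nε²) ≤ 0.115/84.
So 2nε² ≥ ln(84/0.115) = 6.593640.
Hence n ≥ 6.593640/(2·0.024²) = 5723.646.
The smallest integer n is 5724.

5724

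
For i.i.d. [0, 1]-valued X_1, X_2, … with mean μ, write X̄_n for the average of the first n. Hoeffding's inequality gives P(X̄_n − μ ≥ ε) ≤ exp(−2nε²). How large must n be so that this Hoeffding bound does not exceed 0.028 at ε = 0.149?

Require exp(−2nε²) ≤ 0.028, i.e. 2nε² ≥ ln(1/0.028) = 3.575551.
So n ≥ 3.575551 / (2·0.149²) = 80.527.
The smallest integer n is 81.

81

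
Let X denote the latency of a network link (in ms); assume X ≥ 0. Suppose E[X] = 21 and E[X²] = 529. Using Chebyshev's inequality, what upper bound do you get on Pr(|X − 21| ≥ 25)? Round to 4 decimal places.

Var(X) = E[X²] − (E[X])² = 529 − 441 = 88.
Chebyshev's inequality: Pr(|X − μ| ≥ t) ≤ Var(X)/t² = 88/625 = 0.1408.

0.1408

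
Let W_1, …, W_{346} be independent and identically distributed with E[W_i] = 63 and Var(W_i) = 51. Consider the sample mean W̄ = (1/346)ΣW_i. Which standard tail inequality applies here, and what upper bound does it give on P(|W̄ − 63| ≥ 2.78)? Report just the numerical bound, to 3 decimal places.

0.019

With mean and variance of each term known, Chebyshev's inequality bounds the deviation of the sum (or sample mean).
Var(W̄) = Var(W_i)/n = 51/346 = 0.1474.
Chebyshev: P(|W̄ − 63| ≥ 2.78) ≤ Var(W̄)/(2.78)² = 51/(346·2.78²) = 0.0191.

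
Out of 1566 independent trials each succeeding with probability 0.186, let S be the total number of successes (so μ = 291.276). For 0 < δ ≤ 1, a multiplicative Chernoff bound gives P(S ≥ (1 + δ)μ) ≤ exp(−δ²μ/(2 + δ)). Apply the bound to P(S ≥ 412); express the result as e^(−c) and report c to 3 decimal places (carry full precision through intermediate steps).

Write 412 = (1 + δ)μ, so δ = 412/291.276 − 1 = 0.414466…
Then the exponent is δ²μ/(2 + δ) = (412 − μ)² / (μ·(2 + δ)) = 20.723420.

20.723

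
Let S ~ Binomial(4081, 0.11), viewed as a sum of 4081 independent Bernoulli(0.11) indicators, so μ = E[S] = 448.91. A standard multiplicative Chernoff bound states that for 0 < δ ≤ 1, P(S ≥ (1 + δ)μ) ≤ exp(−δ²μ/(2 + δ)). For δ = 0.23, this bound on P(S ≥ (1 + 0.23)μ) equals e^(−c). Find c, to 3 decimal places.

10.649

c = δ²μ/(2 + δ) = 0.23²·448.91/(2 + 0.23) = 10.6490.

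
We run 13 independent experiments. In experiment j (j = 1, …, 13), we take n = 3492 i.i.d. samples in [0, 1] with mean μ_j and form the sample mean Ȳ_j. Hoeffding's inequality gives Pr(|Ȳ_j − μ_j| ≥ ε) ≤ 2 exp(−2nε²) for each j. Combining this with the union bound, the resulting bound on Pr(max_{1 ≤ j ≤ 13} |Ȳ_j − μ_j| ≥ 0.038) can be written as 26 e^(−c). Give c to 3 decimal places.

10.085

Union bound over the 13 events: Pr(max_{1 ≤ j ≤ 13} |Ȳ_j − μ_j| ≥ 0.038) ≤ 13·2·exp(−2nε²) = 26 exp(−2·3492·0.038²).
So c = 2·3492·0.038² = 10.0849.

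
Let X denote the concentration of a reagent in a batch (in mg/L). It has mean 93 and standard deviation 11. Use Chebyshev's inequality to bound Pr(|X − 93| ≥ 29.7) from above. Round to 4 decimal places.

Chebyshev: Pr(|X − μ| ≥ t) ≤ Var(X)/t².
Var(X) = σ² = 11² = 121.
Bound = 121 / 882.09 = 0.1372.

0.1372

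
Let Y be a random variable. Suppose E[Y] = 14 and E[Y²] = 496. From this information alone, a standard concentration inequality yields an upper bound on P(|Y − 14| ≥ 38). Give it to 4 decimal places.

0.2078

The first two moments determine the variance, so Chebyshev's inequality is the sharpest standard bound available.
Var(Y) = E[Y²] − (E[Y])² = 496 − 196 = 300.
Chebyshev's inequality: P(|Y − μ| ≥ t) ≤ Var(Y)/t² = 300/1444 = 0.2078.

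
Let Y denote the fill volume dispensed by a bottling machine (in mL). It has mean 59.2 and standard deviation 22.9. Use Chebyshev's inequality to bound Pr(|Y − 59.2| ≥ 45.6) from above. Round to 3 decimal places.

Chebyshev: Pr(|Y − μ| ≥ t) ≤ Var(Y)/t².
Var(Y) = σ² = 22.9² = 524.41.
Bound = 524.41 / 2079.36 = 0.2522.

0.252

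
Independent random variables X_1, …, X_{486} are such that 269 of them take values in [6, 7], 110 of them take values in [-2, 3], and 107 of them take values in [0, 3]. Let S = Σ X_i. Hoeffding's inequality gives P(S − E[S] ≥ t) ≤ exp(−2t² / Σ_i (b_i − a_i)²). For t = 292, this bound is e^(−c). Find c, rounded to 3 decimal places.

Σ(b_i − a_i)² = 269·1² + 110·5² + 107·3² = 3982.
c = 2t² / 3982 = 2·292² / 3982 = 42.8247.

42.825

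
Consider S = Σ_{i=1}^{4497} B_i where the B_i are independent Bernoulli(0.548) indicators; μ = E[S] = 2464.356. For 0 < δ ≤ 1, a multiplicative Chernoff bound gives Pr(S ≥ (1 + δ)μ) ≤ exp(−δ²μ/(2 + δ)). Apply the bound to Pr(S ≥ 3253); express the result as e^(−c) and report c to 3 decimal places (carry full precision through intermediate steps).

Write 3253 = (1 + δ)μ, so δ = 3253/2464.356 − 1 = 0.3200203…
Then the exponent is δ²μ/(2 + δ) = (3253 − μ)² / (μ·(2 + δ)) = 108.784438.

108.784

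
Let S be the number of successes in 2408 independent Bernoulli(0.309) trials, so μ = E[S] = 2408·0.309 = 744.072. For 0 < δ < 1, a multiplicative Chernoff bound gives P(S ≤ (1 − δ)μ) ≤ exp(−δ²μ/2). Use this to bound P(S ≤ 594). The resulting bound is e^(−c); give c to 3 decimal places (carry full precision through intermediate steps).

15.134

Write 594 = (1 − δ)μ, so δ = 1 − 594/744.072 = 0.2016902…
Then the exponent is δ²μ/2 = (μ − 594)²/(2μ) = 15.134023.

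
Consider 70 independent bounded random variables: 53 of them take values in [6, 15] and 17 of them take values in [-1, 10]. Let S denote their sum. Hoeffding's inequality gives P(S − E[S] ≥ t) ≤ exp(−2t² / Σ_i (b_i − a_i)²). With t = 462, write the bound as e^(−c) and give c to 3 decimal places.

Σ(b_i − a_i)² = 53·9² + 17·11² = 6350.
c = 2t² / 6350 = 2·462² / 6350 = 67.2265.

67.226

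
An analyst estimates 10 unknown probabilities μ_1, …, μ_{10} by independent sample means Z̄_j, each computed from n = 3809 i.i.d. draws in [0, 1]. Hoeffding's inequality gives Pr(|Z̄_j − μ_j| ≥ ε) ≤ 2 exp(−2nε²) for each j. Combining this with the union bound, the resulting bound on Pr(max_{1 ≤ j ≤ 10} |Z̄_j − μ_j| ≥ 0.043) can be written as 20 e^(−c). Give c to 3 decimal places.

14.086

Union bound over the 10 events: Pr(max_{1 ≤ j ≤ 10} |Z̄_j − μ_j| ≥ 0.043) ≤ 10·2·exp(−2nε²) = 20 exp(−2·3809·0.043²).
So c = 2·3809·0.043² = 14.0857.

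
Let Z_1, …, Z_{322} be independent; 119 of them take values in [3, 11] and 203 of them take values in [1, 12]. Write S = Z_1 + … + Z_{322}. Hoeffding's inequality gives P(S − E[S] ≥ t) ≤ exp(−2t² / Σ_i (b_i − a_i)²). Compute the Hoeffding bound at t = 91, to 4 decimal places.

Σ(b_i − a_i)² = 119·8² + 203·11² = 32179.
Exponent = 2·91² / 32179 = 0.51468.
Bound = exp(−0.51468) = 0.59769.

0.5977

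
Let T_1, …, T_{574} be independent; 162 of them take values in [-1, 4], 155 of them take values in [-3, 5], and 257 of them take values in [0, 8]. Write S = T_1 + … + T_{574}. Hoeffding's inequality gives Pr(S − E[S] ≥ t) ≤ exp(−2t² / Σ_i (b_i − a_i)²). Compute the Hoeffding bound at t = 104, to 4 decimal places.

Σ(b_i − a_i)² = 162·5² + 155·8² + 257·8² = 30418.
Exponent = 2·104² / 30418 = 0.71116.
Bound = exp(−0.71116) = 0.49108.

0.4911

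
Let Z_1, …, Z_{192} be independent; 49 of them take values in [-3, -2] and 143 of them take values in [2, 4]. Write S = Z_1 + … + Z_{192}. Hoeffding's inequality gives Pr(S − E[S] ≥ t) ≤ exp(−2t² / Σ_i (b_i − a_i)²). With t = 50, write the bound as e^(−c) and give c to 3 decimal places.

Σ(b_i − a_i)² = 49·1² + 143·2² = 621.
c = 2t² / 621 = 2·50² / 621 = 8.0515.

8.052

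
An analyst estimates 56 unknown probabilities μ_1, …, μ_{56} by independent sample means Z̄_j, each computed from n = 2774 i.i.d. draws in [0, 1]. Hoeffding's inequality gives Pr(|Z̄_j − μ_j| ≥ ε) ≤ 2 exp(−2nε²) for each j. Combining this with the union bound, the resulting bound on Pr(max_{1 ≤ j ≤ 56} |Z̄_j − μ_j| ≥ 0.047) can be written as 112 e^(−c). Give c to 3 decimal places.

12.256

Union bound over the 56 events: Pr(max_{1 ≤ j ≤ 56} |Z̄_j − μ_j| ≥ 0.047) ≤ 56·2·exp(−2nε²) = 112 exp(−2·2774·0.047²).
So c = 2·2774·0.047² = 12.2555.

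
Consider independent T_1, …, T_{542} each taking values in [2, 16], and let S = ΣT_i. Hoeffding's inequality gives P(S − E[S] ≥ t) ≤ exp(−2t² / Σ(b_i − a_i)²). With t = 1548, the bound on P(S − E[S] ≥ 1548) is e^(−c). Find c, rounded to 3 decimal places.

45.115

Σ(b_i − a_i)² = 542·(14)² = 106232.
c = 2t²/106232 = 2·1548²/106232 = 45.1145.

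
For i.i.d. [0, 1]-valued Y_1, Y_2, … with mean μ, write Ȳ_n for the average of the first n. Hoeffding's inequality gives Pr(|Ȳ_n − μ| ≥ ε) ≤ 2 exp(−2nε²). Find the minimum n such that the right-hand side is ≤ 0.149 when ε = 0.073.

Require 2·exp(−2nε²) ≤ 0.149, i.e. 2nε² ≥ ln(2/0.149) = 2.596956.
So n ≥ 2.596956 / (2·0.073²) = 243.663.
The smallest integer n is 244.

244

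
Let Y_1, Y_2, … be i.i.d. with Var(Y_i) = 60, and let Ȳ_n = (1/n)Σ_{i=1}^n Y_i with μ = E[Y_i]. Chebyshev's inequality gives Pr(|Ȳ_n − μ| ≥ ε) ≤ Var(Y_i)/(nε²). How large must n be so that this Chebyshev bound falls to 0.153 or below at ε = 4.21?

23

Require 60/(n·4.21²) ≤ 0.153, i.e. n ≥ 60/(0.153·4.21²) = 22.126.
The smallest integer n is 23.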